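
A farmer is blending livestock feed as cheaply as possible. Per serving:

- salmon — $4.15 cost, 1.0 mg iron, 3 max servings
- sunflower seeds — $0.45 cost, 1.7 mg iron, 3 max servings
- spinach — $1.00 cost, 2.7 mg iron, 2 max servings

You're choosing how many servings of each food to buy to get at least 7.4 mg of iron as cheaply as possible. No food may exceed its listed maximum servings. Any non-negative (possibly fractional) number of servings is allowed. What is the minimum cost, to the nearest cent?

$2.20

Cost per mg of iron: sunflower seeds $0.2647, spinach $0.3704, salmon $4.1500.
Take 3 servings of sunflower seeds: +5.1 mg iron for $1.35 (total $1.35, still need 2.3 mg).
Take 0.8519 servings of spinach: +2.3 mg iron for $0.85 (total $2.20, still need 0.0 mg).
Filling from the cheapest source first is optimal under one linear minimum: $2.20.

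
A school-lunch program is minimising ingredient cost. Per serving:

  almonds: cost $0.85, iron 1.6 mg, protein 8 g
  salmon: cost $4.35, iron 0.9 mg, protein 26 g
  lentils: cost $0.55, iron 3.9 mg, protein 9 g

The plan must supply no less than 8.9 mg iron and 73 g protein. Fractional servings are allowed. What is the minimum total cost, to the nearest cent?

This is a tiny linear program; its minimum lies at a vertex of the feasible set. List the vertices and price them.
almonds only: max(8.9/1.6, 73/8) = 9.125 servings → $7.76.
salmon only: max(8.9/0.9, 73/26) = 9.889 servings → $43.02.
lentils only: max(8.9/3.9, 73/9) = 8.111 servings → $4.46.
almonds + salmon with both tight: 4.817 servings and 1.326 servings → $9.86.
almonds + lentils: the both-tight solution has a negative serving — not a feasible corner.
salmon + lentils with both tight: 2.193 servings and 1.776 servings → $10.52.
Cheapest feasible corner: $4.46.

$4.46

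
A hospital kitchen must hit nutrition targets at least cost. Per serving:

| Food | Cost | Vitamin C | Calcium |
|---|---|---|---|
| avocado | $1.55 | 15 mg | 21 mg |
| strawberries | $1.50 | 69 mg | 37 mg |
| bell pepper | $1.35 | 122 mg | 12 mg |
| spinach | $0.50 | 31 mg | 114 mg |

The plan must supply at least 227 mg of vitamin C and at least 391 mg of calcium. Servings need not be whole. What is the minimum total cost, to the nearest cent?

This is a tiny linear program; its minimum lies at a vertex of the feasible set. List the vertices and price them.
avocado only: max(227/15, 391/21) = 18.62 servings → $28.86.
strawberries only: max(227/69, 391/37) = 10.57 servings → $15.85.
bell pepper only: max(227/122, 391/12) = 32.58 servings → $43.99.
spinach only: max(227/31, 391/114) = 7.323 servings → $3.66.
avocado + strawberries with both targets exact would need a negative amount; discard.
avocado + bell pepper: intersection lies outside the first quadrant.
avocado + spinach with both tight: 12.99 servings and 1.037 servings → $20.65.
strawberries + bell pepper: the both-tight solution has a negative serving — not a feasible corner.
strawberries + spinach with both tight: 2.047 servings and 2.765 servings → $4.45.
bell pepper + spinach with both tight: 1.016 servings and 3.323 servings → $3.03.
Cheapest feasible corner: $3.03.

$3.03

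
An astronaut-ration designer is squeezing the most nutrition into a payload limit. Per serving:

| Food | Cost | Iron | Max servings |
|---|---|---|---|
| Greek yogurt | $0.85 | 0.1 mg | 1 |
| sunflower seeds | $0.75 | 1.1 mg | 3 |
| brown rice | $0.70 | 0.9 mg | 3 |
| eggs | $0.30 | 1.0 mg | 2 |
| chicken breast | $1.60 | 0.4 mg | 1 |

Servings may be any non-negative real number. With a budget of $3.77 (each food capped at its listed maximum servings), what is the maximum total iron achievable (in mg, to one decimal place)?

6.5 mg

Iron per dollar: eggs 3.333, sunflower seeds 1.467, brown rice 1.286, chicken breast 0.25, Greek yogurt 0.1176.
Take 2 servings of eggs: spends $0.60, +2.0 mg iron (running total 2.0 mg).
Take 3 servings of sunflower seeds: spends $2.25, +3.3 mg iron (running total 5.3 mg).
Take 1.314 servings of brown rice: spends $0.92, +1.2 mg iron (running total 6.5 mg).
Filling greedily by iron-per-dollar is optimal for one linear limit, giving 6.5 mg.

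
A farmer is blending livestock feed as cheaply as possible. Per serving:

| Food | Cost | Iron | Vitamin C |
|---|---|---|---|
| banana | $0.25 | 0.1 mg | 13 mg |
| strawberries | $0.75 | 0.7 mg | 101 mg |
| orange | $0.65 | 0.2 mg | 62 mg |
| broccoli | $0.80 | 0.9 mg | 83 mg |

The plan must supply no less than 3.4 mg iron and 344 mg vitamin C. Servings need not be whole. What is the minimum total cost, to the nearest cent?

$3.13

Minimising a linear cost over {iron ≥ 3.4, vitamin C ≥ 344, servings ≥ 0} — the optimum is at a vertex, using one or two foods.
banana only: max(3.4/0.1, 344/13) = 34 servings → $8.50.
strawberries only: max(3.4/0.7, 344/101) = 4.857 servings → $3.64.
orange only: max(3.4/0.2, 344/62) = 17 servings → $11.05.
broccoli only: max(3.4/0.9, 344/83) = 4.145 servings → $3.32.
banana + strawberries: the both-tight solution has a negative serving — not a feasible corner.
banana + orange: intersection lies outside the first quadrant.
banana + broccoli with both tight: 8.059 servings and 2.882 servings → $4.32.
strawberries + orange: the both-tight solution has a negative serving — not a feasible corner.
strawberries + broccoli with both tight: 0.8354 servings and 3.128 servings → $3.13.
orange + broccoli with both tight: 0.699 servings and 3.622 servings → $3.35.
The minimum over all feasible corners is $3.13.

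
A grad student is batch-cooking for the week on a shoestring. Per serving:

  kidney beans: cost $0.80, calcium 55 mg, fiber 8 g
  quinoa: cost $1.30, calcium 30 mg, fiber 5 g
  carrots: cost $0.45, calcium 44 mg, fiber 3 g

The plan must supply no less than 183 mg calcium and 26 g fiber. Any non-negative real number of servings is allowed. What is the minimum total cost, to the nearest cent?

This is a tiny linear program; its minimum lies at a vertex of the feasible set. List the vertices and price them.
kidney beans only: max(183/55, 26/8) = 3.327 servings → $2.66.
quinoa only: max(183/30, 26/5) = 6.1 servings → $7.93.
carrots only: max(183/44, 26/3) = 8.667 servings → $3.90.
kidney beans + quinoa: intersection lies outside the first quadrant.
kidney beans + carrots with both tight: 3.182 servings and 0.1818 servings → $2.63.
quinoa + carrots with both tight: 4.577 servings and 1.038 servings → $6.42.
So the least-cost plan costs $2.63.

$2.63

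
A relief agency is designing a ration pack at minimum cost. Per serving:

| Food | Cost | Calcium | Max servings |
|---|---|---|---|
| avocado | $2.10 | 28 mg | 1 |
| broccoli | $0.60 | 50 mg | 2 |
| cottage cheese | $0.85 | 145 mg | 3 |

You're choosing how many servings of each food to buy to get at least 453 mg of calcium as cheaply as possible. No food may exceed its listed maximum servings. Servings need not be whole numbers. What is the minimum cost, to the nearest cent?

$2.77

Cost per mg of calcium: cottage cheese $0.0059, broccoli $0.0120, avocado $0.0750.
Take 3 servings of cottage cheese: +435.0 mg calcium for $2.55 (total $2.55, still need 18.0 mg).
Take 0.36 servings of broccoli: +18.0 mg calcium for $0.22 (total $2.77, still need 0.0 mg).
Greedy by cheapest-per-mg is optimal for a single linear constraint, so the minimum cost is $2.77.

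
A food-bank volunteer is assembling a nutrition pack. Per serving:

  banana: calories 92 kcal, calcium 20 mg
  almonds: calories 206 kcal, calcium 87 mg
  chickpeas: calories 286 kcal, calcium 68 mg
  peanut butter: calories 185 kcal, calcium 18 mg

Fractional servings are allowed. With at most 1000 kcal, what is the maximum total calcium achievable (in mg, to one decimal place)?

Calcium per kcal: almonds 0.4223, chickpeas 0.2378, banana 0.2174, peanut butter 0.0973.
With no serving limits, spend the whole calories allowance on almonds: 1000 kcal / 206 kcal × 87 mg = 422.3 mg.

422.3 mg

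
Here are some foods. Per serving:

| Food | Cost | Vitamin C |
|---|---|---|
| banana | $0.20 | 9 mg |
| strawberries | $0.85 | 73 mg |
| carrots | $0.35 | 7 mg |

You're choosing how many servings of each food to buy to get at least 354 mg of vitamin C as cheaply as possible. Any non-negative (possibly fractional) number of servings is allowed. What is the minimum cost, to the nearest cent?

$4.12

Cost per mg of vitamin C: strawberries $0.0116, banana $0.0222, carrots $0.0500.
With no serving limits, use only strawberries: 354 mg / 73 mg = 4.849 servings × $0.85 = $4.12.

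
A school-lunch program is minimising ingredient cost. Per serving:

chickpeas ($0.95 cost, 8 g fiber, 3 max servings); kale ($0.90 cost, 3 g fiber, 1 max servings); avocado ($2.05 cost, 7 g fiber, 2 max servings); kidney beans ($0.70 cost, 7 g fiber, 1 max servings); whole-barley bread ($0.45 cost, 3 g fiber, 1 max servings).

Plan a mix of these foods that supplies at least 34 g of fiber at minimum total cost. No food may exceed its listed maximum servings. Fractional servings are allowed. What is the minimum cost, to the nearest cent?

$4.00

Cost per g of fiber: kidney beans $0.1000, chickpeas $0.1187, whole-barley bread $0.1500, avocado $0.2929, kale $0.3000.
Take 1 serving of kidney beans: +7.0 g fiber for $0.70 (total $0.70, still need 27.0 g).
Take 3 servings of chickpeas: +24.0 g fiber for $2.85 (total $3.55, still need 3.0 g).
Take 1 serving of whole-barley bread: +3.0 g fiber for $0.45 (total $4.00, still need 0.0 g).
Greedy by cheapest-per-g is optimal for a single linear constraint, so the minimum cost is $4.00.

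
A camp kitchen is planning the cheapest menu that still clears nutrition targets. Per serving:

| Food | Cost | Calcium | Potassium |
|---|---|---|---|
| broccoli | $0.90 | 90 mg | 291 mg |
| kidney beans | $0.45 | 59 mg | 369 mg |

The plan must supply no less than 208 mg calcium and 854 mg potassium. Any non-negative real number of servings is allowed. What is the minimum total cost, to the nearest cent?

broccoli only: max(208/90, 854/291) = 2.935 servings → $2.64.
kidney beans only: max(208/59, 854/369) = 3.525 servings → $1.59.
broccoli + kidney beans with both tight: 1.644 servings and 1.018 servings → $1.94.
The minimum over all feasible corners is $1.59.

$1.59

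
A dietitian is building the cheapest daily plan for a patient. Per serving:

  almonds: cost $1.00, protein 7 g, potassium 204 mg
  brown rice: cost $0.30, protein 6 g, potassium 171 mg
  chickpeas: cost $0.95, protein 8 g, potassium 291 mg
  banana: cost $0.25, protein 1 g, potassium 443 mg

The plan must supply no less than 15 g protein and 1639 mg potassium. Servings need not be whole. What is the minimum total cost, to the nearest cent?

Compare the cost at each extreme point of the feasible region.
almonds only: max(15/7, 1639/204) = 8.034 servings → $8.03.
brown rice only: max(15/6, 1639/171) = 9.585 servings → $2.88.
chickpeas only: max(15/8, 1639/291) = 5.632 servings → $5.35.
banana only: max(15/1, 1639/443) = 15 servings → $3.75.
almonds + brown rice: the both-tight solution has a negative serving — not a feasible corner.
almonds + chickpeas: intersection lies outside the first quadrant.
almonds + banana with both tight: 1.728 servings and 2.904 servings → $2.45.
brown rice + chickpeas with both targets exact would need a negative amount; discard.
brown rice + banana with both tight: 2.013 servings and 2.923 servings → $1.33.
chickpeas + banana with both tight: 1.539 servings and 2.689 servings → $2.13.
The minimum over all feasible corners is $1.33.

$1.33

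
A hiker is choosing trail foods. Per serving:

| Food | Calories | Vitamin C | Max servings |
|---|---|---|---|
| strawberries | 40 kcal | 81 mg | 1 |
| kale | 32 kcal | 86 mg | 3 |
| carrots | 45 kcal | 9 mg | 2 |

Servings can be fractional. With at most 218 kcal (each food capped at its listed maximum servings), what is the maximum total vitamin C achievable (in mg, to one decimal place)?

Vitamin C per kcal: kale 2.688, strawberries 2.025, carrots 0.2.
Take 3 servings of kale: uses 96 kcal, +258.0 mg vitamin C (running total 258.0 mg).
Take 1 serving of strawberries: uses 40 kcal, +81.0 mg vitamin C (running total 339.0 mg).
Take 1.822 servings of carrots: uses 82 kcal, +16.4 mg vitamin C (running total 355.4 mg).
Filling greedily by vitamin C-per-kcal is optimal for one linear limit, giving 355.4 mg.

355.4 mg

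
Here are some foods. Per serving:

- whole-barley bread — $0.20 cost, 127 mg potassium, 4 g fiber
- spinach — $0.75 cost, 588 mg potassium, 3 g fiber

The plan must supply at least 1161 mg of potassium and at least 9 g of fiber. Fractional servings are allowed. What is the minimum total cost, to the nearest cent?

$1.52

Check every corner: each single food scaled to meet both minima, and each pair solved so both constraints bind.
whole-barley bread only: max(1161/127, 9/4) = 9.142 servings → $1.83.
spinach only: max(1161/588, 9/3) = 3 servings → $2.25.
whole-barley bread + spinach with both tight: 0.9178 servings and 1.776 servings → $1.52.
The minimum over all feasible corners is $1.52.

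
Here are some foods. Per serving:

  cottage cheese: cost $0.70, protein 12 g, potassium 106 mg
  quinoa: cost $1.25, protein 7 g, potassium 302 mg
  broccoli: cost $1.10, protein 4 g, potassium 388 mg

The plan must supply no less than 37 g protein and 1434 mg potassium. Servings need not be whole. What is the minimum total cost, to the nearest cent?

$4.88

An LP optimum is at a vertex; with two nutrient constraints at most two foods are used. Check each candidate.
cottage cheese only: max(37/12, 1434/106) = 13.53 servings → $9.47.
quinoa only: max(37/7, 1434/302) = 5.286 servings → $6.61.
broccoli only: max(37/4, 1434/388) = 9.25 servings → $10.18.
cottage cheese + quinoa with both tight: 0.3942 servings and 4.61 servings → $6.04.
cottage cheese + broccoli with both tight: 2.037 servings and 3.139 servings → $4.88.
quinoa + broccoli: the both-tight solution has a negative serving — not a feasible corner.
The minimum over all feasible corners is $4.88.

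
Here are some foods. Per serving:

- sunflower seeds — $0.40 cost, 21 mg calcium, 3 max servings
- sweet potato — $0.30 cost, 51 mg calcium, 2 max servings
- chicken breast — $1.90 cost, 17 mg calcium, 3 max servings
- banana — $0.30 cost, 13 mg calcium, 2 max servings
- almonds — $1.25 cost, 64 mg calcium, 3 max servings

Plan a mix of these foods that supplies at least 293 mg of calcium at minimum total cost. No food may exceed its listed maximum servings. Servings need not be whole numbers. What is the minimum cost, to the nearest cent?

$4.30

Cost per mg of calcium: sweet potato $0.0059, sunflower seeds $0.0190, almonds $0.0195, banana $0.0231, chicken breast $0.1118.
Take 2 servings of sweet potato: +102.0 mg calcium for $0.60 (total $0.60, still need 191.0 mg).
Take 3 servings of sunflower seeds: +63.0 mg calcium for $1.20 (total $1.80, still need 128.0 mg).
Take 2 servings of almonds: +128.0 mg calcium for $2.50 (total $4.30, still need 0.0 mg).
Filling from the cheapest source first is optimal under one linear minimum: $4.30.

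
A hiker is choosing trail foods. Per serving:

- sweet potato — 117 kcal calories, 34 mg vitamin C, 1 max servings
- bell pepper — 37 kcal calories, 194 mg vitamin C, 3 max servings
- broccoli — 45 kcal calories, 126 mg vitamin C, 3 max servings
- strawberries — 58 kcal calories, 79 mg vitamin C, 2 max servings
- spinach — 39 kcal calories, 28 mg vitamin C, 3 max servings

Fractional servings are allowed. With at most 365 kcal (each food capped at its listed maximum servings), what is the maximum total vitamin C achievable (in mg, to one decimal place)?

Vitamin C per kcal: bell pepper 5.243, broccoli 2.8, strawberries 1.362, spinach 0.7179, sweet potato 0.2906.
Take 3 servings of bell pepper: uses 111 kcal, +582.0 mg vitamin C (running total 582.0 mg).
Take 3 servings of broccoli: uses 135 kcal, +378.0 mg vitamin C (running total 960.0 mg).
Take 2 servings of strawberries: uses 116 kcal, +158.0 mg vitamin C (running total 1118.0 mg).
Take 0.07692 servings of spinach: uses 3 kcal, +2.2 mg vitamin C (running total 1120.2 mg).
Greedy by best ratio exhausts the calories allowance optimally: 1120.2 mg.

1120.2 mg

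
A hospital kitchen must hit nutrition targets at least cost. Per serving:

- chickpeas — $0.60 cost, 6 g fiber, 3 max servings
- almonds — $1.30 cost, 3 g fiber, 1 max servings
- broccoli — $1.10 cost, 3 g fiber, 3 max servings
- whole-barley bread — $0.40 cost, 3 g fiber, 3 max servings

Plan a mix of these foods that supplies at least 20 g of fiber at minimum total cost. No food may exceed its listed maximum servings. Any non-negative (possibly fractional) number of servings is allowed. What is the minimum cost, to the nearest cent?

$2.07

Cost per g of fiber: chickpeas $0.1000, whole-barley bread $0.1333, broccoli $0.3667, almonds $0.4333.
Take 3 servings of chickpeas: +18.0 g fiber for $1.80 (total $1.80, still need 2.0 g).
Take 0.6667 servings of whole-barley bread: +2.0 g fiber for $0.27 (total $2.07, still need 0.0 g).
Filling from the cheapest source first is optimal under one linear minimum: $2.07.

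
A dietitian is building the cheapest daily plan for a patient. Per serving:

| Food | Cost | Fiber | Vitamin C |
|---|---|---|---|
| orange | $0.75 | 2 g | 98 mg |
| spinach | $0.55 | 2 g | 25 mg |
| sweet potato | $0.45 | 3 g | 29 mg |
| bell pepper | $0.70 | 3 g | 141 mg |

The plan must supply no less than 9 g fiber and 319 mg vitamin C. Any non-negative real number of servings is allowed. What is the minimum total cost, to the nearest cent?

With two linear requirements the optimum uses one or two foods; enumerate the corners.
orange only: max(9/2, 319/98) = 4.5 servings → $3.38.
spinach only: max(9/2, 319/25) = 12.76 servings → $7.02.
sweet potato only: max(9/3, 319/29) = 11 servings → $4.95.
bell pepper only: max(9/3, 319/141) = 3 servings → $2.10.
orange + spinach with both tight: 2.829 servings and 1.671 servings → $3.04.
orange + sweet potato with both tight: 2.949 servings and 1.034 servings → $2.68.
orange + bell pepper with both targets exact would need a negative amount; discard.
spinach + sweet potato: the both-tight solution has a negative serving — not a feasible corner.
spinach + bell pepper with both tight: 1.507 servings and 1.995 servings → $2.23.
sweet potato + bell pepper with both tight: 0.9286 servings and 2.071 servings → $1.87.
Cheapest feasible corner: $1.87.

$1.87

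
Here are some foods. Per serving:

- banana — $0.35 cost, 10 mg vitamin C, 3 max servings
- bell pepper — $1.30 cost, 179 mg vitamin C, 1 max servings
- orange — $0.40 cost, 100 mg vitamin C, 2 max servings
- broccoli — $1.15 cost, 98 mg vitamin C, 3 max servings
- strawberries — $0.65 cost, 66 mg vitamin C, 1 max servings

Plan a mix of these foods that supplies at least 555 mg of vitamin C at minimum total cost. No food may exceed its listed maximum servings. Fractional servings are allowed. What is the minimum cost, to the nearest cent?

Cost per mg of vitamin C: orange $0.0040, bell pepper $0.0073, strawberries $0.0098, broccoli $0.0117, banana $0.0350.
Take 2 servings of orange: +200.0 mg vitamin C for $0.80 (total $0.80, still need 355.0 mg).
Take 1 serving of bell pepper: +179.0 mg vitamin C for $1.30 (total $2.10, still need 176.0 mg).
Take 1 serving of strawberries: +66.0 mg vitamin C for $0.65 (total $2.75, still need 110.0 mg).
Take 1.122 servings of broccoli: +110.0 mg vitamin C for $1.29 (total $4.04, still need 0.0 mg).
Filling from the cheapest source first is optimal under one linear minimum: $4.04.

$4.04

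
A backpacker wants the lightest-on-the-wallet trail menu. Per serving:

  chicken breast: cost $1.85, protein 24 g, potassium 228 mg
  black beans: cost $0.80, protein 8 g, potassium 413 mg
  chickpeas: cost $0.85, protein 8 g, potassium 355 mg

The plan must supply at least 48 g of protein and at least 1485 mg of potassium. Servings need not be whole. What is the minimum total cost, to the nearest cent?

$4.26

chicken breast only: max(48/24, 1485/228) = 6.513 servings → $12.05.
black beans only: max(48/8, 1485/413) = 6 servings → $4.80.
chickpeas only: max(48/8, 1485/355) = 6 servings → $5.10.
chicken breast + black beans with both tight: 0.9822 servings and 3.053 servings → $4.26.
chicken breast + chickpeas with both tight: 0.7706 servings and 3.688 servings → $4.56.
black beans + chickpeas with both targets exact would need a negative amount; discard.
Cheapest feasible corner: $4.26.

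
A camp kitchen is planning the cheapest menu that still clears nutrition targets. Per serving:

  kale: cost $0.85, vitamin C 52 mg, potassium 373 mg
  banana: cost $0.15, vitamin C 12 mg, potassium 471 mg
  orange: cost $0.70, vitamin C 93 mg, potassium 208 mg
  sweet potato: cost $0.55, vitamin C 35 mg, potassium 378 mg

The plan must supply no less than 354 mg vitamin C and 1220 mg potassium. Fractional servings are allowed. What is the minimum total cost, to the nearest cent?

At the optimum either one food covers both requirements or two foods hit both targets exactly; no other combination can be cheaper.
kale only: max(354/52, 1220/373) = 6.808 servings → $5.79.
banana only: max(354/12, 1220/471) = 29.5 servings → $4.42.
orange only: max(354/93, 1220/208) = 5.865 servings → $4.11.
sweet potato only: max(354/35, 1220/378) = 10.11 servings → $5.56.
kale + banana: intersection lies outside the first quadrant.
kale + orange with both tight: 1.668 servings and 2.874 servings → $3.43.
kale + sweet potato: the both-tight solution has a negative serving — not a feasible corner.
banana + orange with both tight: 0.9642 servings and 3.682 servings → $2.72.
banana + sweet potato with both targets exact would need a negative amount; discard.
orange + sweet potato with both tight: 3.269 servings and 1.429 servings → $3.07.
The minimum over all feasible corners is $2.72.

$2.72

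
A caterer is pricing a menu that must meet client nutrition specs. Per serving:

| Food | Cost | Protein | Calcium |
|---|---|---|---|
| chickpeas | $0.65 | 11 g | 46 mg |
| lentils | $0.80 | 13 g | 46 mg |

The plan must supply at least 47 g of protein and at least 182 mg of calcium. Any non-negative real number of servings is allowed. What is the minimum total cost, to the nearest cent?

Minimising a linear cost over {protein ≥ 47, calcium ≥ 182, servings ≥ 0} — the optimum is at a vertex, using one or two foods.
chickpeas only: max(47/11, 182/46) = 4.273 servings → $2.78.
lentils only: max(47/13, 182/46) = 3.957 servings → $3.17.
chickpeas + lentils with both tight: 2.217 servings and 1.739 servings → $2.83.
Cheapest feasible corner: $2.78.

$2.78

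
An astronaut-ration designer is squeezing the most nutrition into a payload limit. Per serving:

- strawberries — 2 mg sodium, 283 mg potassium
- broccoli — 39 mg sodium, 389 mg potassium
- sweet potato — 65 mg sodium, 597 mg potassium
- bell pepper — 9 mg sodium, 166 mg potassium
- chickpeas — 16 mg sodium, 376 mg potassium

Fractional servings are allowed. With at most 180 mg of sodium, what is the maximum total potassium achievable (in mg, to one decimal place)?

25470.0 mg

Potassium per mg sodium: strawberries 141.5, chickpeas 23.5, bell pepper 18.44, broccoli 9.974, sweet potato 9.185.
With no serving limits, spend the whole sodium allowance on strawberries: 180 mg / 2 mg × 283 mg = 25470.0 mg.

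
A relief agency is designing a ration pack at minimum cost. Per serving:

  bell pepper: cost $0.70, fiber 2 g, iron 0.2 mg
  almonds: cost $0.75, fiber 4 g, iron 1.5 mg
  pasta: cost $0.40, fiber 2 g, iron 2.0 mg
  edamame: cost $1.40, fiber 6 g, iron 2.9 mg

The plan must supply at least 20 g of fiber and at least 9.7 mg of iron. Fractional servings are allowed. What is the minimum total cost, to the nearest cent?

$3.79

The cheapest plan sits at a corner of the feasible region — with two constraints it uses at most two foods.
bell pepper only: max(20/2, 9.7/0.2) = 48.5 servings → $33.95.
almonds only: max(20/4, 9.7/1.5) = 6.467 servings → $4.85.
pasta only: max(20/2, 9.7/2.0) = 10 servings → $4.00.
edamame only: max(20/6, 9.7/2.9) = 3.345 servings → $4.68.
bell pepper + almonds: the both-tight solution has a negative serving — not a feasible corner.
bell pepper + pasta with both tight: 5.722 servings and 4.278 servings → $5.72.
bell pepper + edamame: the both-tight solution has a negative serving — not a feasible corner.
almonds + pasta with both tight: 4.12 servings and 1.76 servings → $3.79.
almonds + edamame: the both-tight solution has a negative serving — not a feasible corner.
pasta + edamame with both tight: 0.03226 servings and 3.323 servings → $4.66.
The minimum over all feasible corners is $3.79.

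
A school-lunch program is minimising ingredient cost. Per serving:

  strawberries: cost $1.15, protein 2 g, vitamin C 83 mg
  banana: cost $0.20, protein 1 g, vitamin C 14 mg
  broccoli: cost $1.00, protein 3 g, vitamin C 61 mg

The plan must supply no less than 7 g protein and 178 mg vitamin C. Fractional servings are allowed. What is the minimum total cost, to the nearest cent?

Check every corner: each single food scaled to meet both minima, and each pair solved so both constraints bind.
strawberries only: max(7/2, 178/83) = 3.5 servings → $4.03.
banana only: max(7/1, 178/14) = 12.71 servings → $2.54.
broccoli only: max(7/3, 178/61) = 2.918 servings → $2.92.
strawberries + banana with both tight: 1.455 servings and 4.091 servings → $2.49.
strawberries + broccoli with both tight: 0.8425 servings and 1.772 servings → $2.74.
banana + broccoli with both targets exact would need a negative amount; discard.
Cheapest feasible corner: $2.49.

$2.49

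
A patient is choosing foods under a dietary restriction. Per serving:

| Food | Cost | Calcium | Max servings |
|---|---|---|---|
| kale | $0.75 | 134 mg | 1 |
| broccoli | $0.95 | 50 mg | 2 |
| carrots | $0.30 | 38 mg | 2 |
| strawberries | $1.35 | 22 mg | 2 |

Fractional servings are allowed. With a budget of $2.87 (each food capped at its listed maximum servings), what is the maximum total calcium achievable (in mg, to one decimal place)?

290.0 mg

Calcium per dollar: kale 178.7, carrots 126.7, broccoli 52.63, strawberries 16.3.
Take 1 serving of kale: spends $0.75, +134.0 mg calcium (running total 134.0 mg).
Take 2 servings of carrots: spends $0.60, +76.0 mg calcium (running total 210.0 mg).
Take 1.6 servings of broccoli: spends $1.52, +80.0 mg calcium (running total 290.0 mg).
Filling greedily by calcium-per-dollar is optimal for one linear limit, giving 290.0 mg.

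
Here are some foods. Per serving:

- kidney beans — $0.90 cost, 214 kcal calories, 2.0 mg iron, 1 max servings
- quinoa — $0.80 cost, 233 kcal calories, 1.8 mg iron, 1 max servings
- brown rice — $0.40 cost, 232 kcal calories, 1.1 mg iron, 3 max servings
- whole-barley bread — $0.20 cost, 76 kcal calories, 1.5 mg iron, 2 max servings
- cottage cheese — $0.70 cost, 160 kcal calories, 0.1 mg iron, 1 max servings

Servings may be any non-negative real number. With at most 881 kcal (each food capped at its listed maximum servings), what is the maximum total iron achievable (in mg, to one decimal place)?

Iron per kcal: whole-barley bread 0.01974, kidney beans 0.009346, quinoa 0.007725, brown rice 0.004741, cottage cheese 0.000625.
Take 2 servings of whole-barley bread: uses 152 kcal, +3.0 mg iron (running total 3.0 mg).
Take 1 serving of kidney beans: uses 214 kcal, +2.0 mg iron (running total 5.0 mg).
Take 1 serving of quinoa: uses 233 kcal, +1.8 mg iron (running total 6.8 mg).
Take 1.216 servings of brown rice: uses 282 kcal, +1.3 mg iron (running total 8.1 mg).
Filling greedily by iron-per-kcal is optimal for one linear limit, giving 8.1 mg.

8.1 mg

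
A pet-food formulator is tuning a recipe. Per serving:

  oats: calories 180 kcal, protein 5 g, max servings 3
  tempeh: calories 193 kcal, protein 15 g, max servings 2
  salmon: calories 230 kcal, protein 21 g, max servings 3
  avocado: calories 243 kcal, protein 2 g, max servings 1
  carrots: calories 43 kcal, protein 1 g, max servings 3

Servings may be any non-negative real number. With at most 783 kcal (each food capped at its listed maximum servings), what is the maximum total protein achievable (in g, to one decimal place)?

Protein per kcal: salmon 0.0913, tempeh 0.07772, oats 0.02778, carrots 0.02326, avocado 0.00823.
Take 3 servings of salmon: uses 690 kcal, +63.0 g protein (running total 63.0 g).
Take 0.4819 servings of tempeh: uses 93 kcal, +7.2 g protein (running total 70.2 g).
Filling greedily by protein-per-kcal is optimal for one linear limit, giving 70.2 g.

70.2 g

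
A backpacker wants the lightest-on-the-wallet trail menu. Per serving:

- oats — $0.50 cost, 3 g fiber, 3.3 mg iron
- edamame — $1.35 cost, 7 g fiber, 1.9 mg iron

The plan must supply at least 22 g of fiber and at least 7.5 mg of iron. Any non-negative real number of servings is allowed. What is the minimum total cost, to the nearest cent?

$3.67

A basic optimal solution has at most two foods positive. Try each food alone and each pair with both targets met exactly.
oats only: max(22/3, 7.5/3.3) = 7.333 servings → $3.67.
edamame only: max(22/7, 7.5/1.9) = 3.947 servings → $5.33.
oats + edamame with both tight: 0.6149 servings and 2.879 servings → $4.19.
The minimum over all feasible corners is $3.67.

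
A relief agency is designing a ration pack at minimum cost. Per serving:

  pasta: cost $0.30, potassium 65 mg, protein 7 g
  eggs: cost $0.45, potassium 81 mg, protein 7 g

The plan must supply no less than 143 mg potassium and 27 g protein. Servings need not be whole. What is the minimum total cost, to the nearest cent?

$1.16

An LP optimum is at a vertex; with two nutrient constraints at most two foods are used. Check each candidate.
pasta only: max(143/65, 27/7) = 3.857 servings → $1.16.
eggs only: max(143/81, 27/7) = 3.857 servings → $1.74.
pasta + eggs: the both-tight solution has a negative serving — not a feasible corner.
So the least-cost plan costs $1.16.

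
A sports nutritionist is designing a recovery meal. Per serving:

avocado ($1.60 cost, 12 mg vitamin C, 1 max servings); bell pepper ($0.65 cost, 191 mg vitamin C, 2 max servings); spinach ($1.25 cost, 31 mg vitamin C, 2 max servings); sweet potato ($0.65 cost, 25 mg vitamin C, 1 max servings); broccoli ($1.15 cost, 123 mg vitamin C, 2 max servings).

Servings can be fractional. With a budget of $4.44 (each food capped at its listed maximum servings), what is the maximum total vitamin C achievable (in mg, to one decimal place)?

Vitamin C per dollar: bell pepper 293.8, broccoli 107, sweet potato 38.46, spinach 24.8, avocado 7.5.
Take 2 servings of bell pepper: spends $1.30, +382.0 mg vitamin C (running total 382.0 mg).
Take 2 servings of broccoli: spends $2.30, +246.0 mg vitamin C (running total 628.0 mg).
Take 1 serving of sweet potato: spends $0.65, +25.0 mg vitamin C (running total 653.0 mg).
Take 0.152 servings of spinach: spends $0.19, +4.7 mg vitamin C (running total 657.7 mg).
Greedy by best ratio exhausts the cost allowance optimally: 657.7 mg.

657.7 mg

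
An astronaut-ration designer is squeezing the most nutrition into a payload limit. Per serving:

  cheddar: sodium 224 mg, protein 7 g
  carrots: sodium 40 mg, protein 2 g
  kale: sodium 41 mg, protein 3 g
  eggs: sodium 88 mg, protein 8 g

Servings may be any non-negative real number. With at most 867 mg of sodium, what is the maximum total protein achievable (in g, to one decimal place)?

Protein per mg sodium: eggs 0.09091, kale 0.07317, carrots 0.05, cheddar 0.03125.
With no serving limits, spend the whole sodium allowance on eggs: 867 mg / 88 mg × 8 g = 78.8 g.

78.8 g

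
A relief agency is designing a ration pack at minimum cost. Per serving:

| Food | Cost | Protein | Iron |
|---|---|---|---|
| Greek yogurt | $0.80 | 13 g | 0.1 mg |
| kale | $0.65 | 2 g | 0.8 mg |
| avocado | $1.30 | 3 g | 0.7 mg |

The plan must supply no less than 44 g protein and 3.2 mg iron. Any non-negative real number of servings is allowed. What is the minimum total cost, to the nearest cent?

$4.63

A basic optimal solution has at most two foods positive. Try each food alone and each pair with both targets met exactly.
Greek yogurt only: max(44/13, 3.2/0.1) = 32 servings → $25.60.
kale only: max(44/2, 3.2/0.8) = 22 servings → $14.30.
avocado only: max(44/3, 3.2/0.7) = 14.67 servings → $19.07.
Greek yogurt + kale with both tight: 2.824 servings and 3.647 servings → $4.63.
Greek yogurt + avocado with both tight: 2.409 servings and 4.227 servings → $7.42.
kale + avocado: intersection lies outside the first quadrant.
So the least-cost plan costs $4.63.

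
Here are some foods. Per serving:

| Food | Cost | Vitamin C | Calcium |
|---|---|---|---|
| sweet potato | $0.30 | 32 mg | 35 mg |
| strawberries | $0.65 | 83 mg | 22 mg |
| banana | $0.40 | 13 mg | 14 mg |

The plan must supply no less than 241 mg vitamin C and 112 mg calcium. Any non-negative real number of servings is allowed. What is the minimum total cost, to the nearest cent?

sweet potato only: max(241/32, 112/35) = 7.531 servings → $2.26.
strawberries only: max(241/83, 112/22) = 5.091 servings → $3.31.
banana only: max(241/13, 112/14) = 18.54 servings → $7.42.
sweet potato + strawberries with both tight: 1.815 servings and 2.204 servings → $1.98.
sweet potato + banana: the both-tight solution has a negative serving — not a feasible corner.
strawberries + banana with both tight: 2.189 servings and 4.559 servings → $3.25.
Cheapest feasible corner: $1.98.

$1.98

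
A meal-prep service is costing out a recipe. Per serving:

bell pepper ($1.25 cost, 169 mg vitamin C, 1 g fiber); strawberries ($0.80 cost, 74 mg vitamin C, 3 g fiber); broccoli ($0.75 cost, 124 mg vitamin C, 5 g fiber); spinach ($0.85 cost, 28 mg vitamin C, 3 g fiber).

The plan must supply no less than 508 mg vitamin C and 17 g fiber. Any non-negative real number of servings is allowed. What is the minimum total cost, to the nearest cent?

$3.07

Two binding constraints pin down two serving amounts, so the optimal mix uses at most two foods. The candidates are each food alone (scaled to the tighter of vitamin C/fiber) and each pair with both constraints tight.
bell pepper only: max(508/169, 17/1) = 17 servings → $21.25.
strawberries only: max(508/74, 17/3) = 6.865 servings → $5.49.
broccoli only: max(508/124, 17/5) = 4.097 servings → $3.07.
spinach only: max(508/28, 17/3) = 18.14 servings → $15.42.
bell pepper + strawberries with both tight: 0.6143 servings and 5.462 servings → $5.14.
bell pepper + broccoli with both tight: 0.5992 servings and 3.28 servings → $3.21.
bell pepper + spinach with both tight: 2.188 servings and 4.937 servings → $6.93.
strawberries + broccoli: intersection lies outside the first quadrant.
strawberries + spinach: intersection lies outside the first quadrant.
broccoli + spinach with both targets exact would need a negative amount; discard.
Cheapest feasible corner: $3.07.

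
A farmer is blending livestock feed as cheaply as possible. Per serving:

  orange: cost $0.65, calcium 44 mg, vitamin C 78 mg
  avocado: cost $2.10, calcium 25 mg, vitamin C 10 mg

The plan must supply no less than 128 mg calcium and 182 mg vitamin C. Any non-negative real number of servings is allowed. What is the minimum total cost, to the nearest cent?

$1.89

orange only: max(128/44, 182/78) = 2.909 servings → $1.89.
avocado only: max(128/25, 182/10) = 18.2 servings → $38.22.
orange + avocado with both tight: 2.166 servings and 1.309 servings → $4.16.
So the least-cost plan costs $1.89.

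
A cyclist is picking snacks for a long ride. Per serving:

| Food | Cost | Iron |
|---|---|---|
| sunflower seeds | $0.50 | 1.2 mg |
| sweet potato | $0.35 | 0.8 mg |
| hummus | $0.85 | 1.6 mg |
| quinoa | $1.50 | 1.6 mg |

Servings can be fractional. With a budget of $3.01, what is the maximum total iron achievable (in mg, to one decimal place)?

7.2 mg

Iron per dollar: sunflower seeds 2.4, sweet potato 2.286, hummus 1.882, quinoa 1.067.
With no serving limits, spend the whole cost allowance on sunflower seeds: $3.01 / $0.50 × 1.2 mg = 7.2 mg.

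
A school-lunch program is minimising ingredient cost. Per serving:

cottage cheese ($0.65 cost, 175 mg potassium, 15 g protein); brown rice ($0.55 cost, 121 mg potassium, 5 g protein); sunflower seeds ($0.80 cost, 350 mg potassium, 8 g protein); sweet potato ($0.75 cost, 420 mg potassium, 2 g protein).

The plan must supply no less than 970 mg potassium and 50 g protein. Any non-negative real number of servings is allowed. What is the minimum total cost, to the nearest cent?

$2.81

Minimising a linear cost over {potassium ≥ 970, protein ≥ 50, servings ≥ 0} — the optimum is at a vertex, using one or two foods.
cottage cheese only: max(970/175, 50/15) = 5.543 servings → $3.60.
brown rice only: max(970/121, 50/5) = 10 servings → $5.50.
sunflower seeds only: max(970/350, 50/8) = 6.25 servings → $5.00.
sweet potato only: max(970/420, 50/2) = 25 servings → $18.75.
cottage cheese + brown rice with both tight: 1.277 servings and 6.17 servings → $4.22.
cottage cheese + sunflower seeds with both tight: 2.53 servings and 1.506 servings → $2.85.
cottage cheese + sweet potato with both tight: 3.203 servings and 0.9748 servings → $2.81.
brown rice + sunflower seeds with both targets exact would need a negative amount; discard.
brown rice + sweet potato: intersection lies outside the first quadrant.
sunflower seeds + sweet potato: intersection lies outside the first quadrant.
So the least-cost plan costs $2.81.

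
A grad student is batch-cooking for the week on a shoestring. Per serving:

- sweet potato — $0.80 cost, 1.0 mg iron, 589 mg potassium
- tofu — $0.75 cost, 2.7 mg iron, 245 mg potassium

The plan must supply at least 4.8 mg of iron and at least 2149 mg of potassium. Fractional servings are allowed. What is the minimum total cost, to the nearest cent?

$3.13

Minimising a linear cost over {iron ≥ 4.8, potassium ≥ 2149, servings ≥ 0} — the optimum is at a vertex, using one or two foods.
sweet potato only: max(4.8/1.0, 2149/589) = 4.8 servings → $3.84.
tofu only: max(4.8/2.7, 2149/245) = 8.771 servings → $6.58.
sweet potato + tofu with both tight: 3.439 servings and 0.5041 servings → $3.13.
Cheapest feasible corner: $3.13.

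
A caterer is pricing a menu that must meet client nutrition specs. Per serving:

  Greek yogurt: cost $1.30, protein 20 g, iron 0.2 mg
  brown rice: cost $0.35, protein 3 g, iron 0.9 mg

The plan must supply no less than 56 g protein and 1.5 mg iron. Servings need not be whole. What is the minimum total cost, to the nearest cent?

$3.81

A basic optimal solution has at most two foods positive. Try each food alone and each pair with both targets met exactly.
Greek yogurt only: max(56/20, 1.5/0.2) = 7.5 servings → $9.75.
brown rice only: max(56/3, 1.5/0.9) = 18.67 servings → $6.53.
Greek yogurt + brown rice with both tight: 2.638 servings and 1.08 servings → $3.81.
So the least-cost plan costs $3.81.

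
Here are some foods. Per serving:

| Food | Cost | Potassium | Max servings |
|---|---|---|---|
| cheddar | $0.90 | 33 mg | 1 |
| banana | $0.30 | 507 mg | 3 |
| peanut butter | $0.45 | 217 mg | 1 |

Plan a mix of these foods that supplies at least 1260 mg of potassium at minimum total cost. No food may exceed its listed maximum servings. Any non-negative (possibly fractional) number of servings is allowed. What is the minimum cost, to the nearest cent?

Cost per mg of potassium: banana $0.0006, peanut butter $0.0021, cheddar $0.0273.
Take 2.485 servings of banana: +1260.0 mg potassium for $0.75 (total $0.75, still need 0.0 mg).
Greedy by cheapest-per-mg is optimal for a single linear constraint, so the minimum cost is $0.75.

$0.75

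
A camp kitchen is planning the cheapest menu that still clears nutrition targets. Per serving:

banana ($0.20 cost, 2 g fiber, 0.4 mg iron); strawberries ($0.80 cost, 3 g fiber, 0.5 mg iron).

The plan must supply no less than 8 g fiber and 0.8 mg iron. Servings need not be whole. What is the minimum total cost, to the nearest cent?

$0.80

For a min-cost LP with two ≥-constraints, a basic feasible solution has at most two positive variables.
banana only: max(8/2, 0.8/0.4) = 4 servings → $0.80.
strawberries only: max(8/3, 0.8/0.5) = 2.667 servings → $2.13.
banana + strawberries with both targets exact would need a negative amount; discard.
The minimum over all feasible corners is $0.80.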